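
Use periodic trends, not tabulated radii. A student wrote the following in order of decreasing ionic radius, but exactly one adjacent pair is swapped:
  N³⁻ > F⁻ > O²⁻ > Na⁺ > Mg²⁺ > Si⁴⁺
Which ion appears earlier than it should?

The pair F⁻, O²⁻ is the wrong way round — both have 10 electrons but Z(F)=9 > Z(O)=8, so F⁻ should be the smaller of the two. All other adjacent pairs agree with periodic trends, so F⁻ is the misplaced ion.

F⁻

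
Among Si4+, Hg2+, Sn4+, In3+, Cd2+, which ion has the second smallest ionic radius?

Electron counts and nuclear charges: Si4+ has 10 e⁻ (Z=14), Sn4+ has 46 e⁻ (Z=50), In3+ has 46 e⁻ (Z=49), Cd2+ has 46 e⁻ (Z=48), Hg2+ has 78 e⁻ (Z=80). Si4+ < Sn4+ (same group, period 3 vs 5); Sn4+ < In3+ (isoelectronic, higher Z=50 is smaller); In3+ < Cd2+ (isoelectronic, higher Z=49 is smaller); Cd2+ < Hg2+ (same group, 1 shell fewer).
Ordering: Si4+ < Sn4+ < In3+ < Cd2+ < Hg2+. The second smallest is Sn4+.

Sn4+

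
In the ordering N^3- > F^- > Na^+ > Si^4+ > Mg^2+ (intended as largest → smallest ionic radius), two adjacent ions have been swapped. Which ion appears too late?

Compare adjacent ions: they are isoelectronic (10 e⁻) and Si has more protons than Mg (14 vs 12), making Si^4+ smaller — yet in this decreasing list Si^4+ sits before Mg^2+. Nothing else is reversed, so Mg^2+ should move one place to the left.

Mg^2+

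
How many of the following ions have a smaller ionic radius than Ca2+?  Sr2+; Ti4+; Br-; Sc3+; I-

Electron counts and nuclear charges: Ti4+: 18 e⁻, Z=22, Sc3+: 18 e⁻, Z=21, Ca2+: 18 e⁻, Z=20, Sr2+: 36 e⁻, Z=38, Br-: 36 e⁻, Z=35, I-: 54 e⁻, Z=53. Ti4+ < Sc3+ (both 18 e⁻, Z=22>21); Sc3+ < Ca2+ (isoelectronic, higher Z=21 is smaller); Ca2+ < Sr2+ (same group, 1 shell fewer); Sr2+ < Br- (isoelectronic, higher Z=38 is smaller); Br- < I- (same group, period 4 vs 5).
Ordering all of them (including Ca2+) by radius gives Ti4+ < Sc3+ < Ca2+ < Sr2+ < Br- < I-. Count: 2.

2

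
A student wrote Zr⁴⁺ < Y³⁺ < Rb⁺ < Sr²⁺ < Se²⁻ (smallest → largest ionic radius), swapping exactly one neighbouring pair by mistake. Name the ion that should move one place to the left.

Sr²⁺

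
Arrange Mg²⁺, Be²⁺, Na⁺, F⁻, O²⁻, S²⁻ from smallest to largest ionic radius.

Tabulating Z and e⁻: Be²⁺ has 2 e⁻ (Z=4), Mg²⁺ has 10 e⁻ (Z=12), Na⁺ has 10 e⁻ (Z=11), F⁻ has 10 e⁻ (Z=9), O²⁻ has 10 e⁻ (Z=8), S²⁻ has 18 e⁻ (Z=16). Be²⁺ < Mg²⁺ (same group, period 2 vs 3); Mg²⁺ < Na⁺ (both 10 e⁻, Z=12>11); Na⁺ < F⁻ (isoelectronic, higher Z=11 is smaller); F⁻ < O²⁻ (both 10 e⁻, Z=9>8); O²⁻ < S²⁻ (same group, 1 shell fewer).

Be²⁺ < Mg²⁺ < Na⁺ < F⁻ < O²⁻ < S²⁻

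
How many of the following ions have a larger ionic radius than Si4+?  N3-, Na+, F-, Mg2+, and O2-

These species are isoelectronic with 10 electrons. The only difference is the number of protons: Si4+ (Z=14), Mg2+ (Z=12), Na+ (Z=11), F- (Z=9), O2- (Z=8), N3- (Z=7). The strongest nuclear pull (Si4+) gives the smallest ion.
Placing each against Si4+: smaller — none; larger — Mg2+, Na+, F-, O2-, N3-. So 5 are larger.

5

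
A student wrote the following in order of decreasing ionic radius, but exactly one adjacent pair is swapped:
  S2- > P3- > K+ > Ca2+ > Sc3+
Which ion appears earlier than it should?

Check each adjacent pair. S2- and P3- are reversed: both have 18 electrons but Z(S)=16 > Z(P)=15, so S2- should be the smaller of the two. No other neighbouring pair contradicts the periodic trends, so S2- is the ion listed too early.

S2-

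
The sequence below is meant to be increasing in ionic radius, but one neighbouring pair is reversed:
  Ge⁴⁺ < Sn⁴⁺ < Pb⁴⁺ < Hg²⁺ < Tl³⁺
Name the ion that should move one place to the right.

Scanning neighbour by neighbour, only Hg²⁺/Tl³⁺ violates a trend: Tl³⁺ and Hg²⁺ share 78 electrons; the higher nuclear charge on Tl (Z=81) contracts it more, so Tl³⁺ < Hg²⁺. That makes Hg²⁺ the one sitting a position early relative to where it belongs.

Hg²⁺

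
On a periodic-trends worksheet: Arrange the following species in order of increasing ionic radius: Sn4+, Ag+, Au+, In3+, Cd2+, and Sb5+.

Sb5+ < Sn4+ < In3+ < Cd2+ < Ag+ < Au+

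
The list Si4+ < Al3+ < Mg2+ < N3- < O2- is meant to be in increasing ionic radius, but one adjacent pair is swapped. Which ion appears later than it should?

O2-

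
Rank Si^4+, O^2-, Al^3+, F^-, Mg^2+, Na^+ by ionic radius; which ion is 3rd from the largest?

Na^+

These species are isoelectronic with 10 electrons. The only difference is the number of protons: Si^4+ (Z=14), Al^3+ (Z=13), Mg^2+ (Z=12), Na^+ (Z=11), F^- (Z=9), O^2- (Z=8). The strongest nuclear pull (Si^4+) gives the smallest ion.
Full ascending order: Si^4+ < Al^3+ < Mg^2+ < Na^+ < F^- < O^2-. Counting from the largest, position 3 is Na^+.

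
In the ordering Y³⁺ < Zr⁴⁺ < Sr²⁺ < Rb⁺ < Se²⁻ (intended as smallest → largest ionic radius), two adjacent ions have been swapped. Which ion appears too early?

Y³⁺

The pair Y³⁺, Zr⁴⁺ is the wrong way round — both have 36 electrons but Z(Zr)=40 > Z(Y)=39, so Zr⁴⁺ should be the smaller of the two. All other adjacent pairs agree with periodic trends, so Y³⁺ is the misplaced ion.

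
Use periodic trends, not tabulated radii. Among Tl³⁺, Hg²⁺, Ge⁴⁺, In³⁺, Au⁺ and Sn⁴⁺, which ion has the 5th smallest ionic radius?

Hg²⁺

Work out protons and electrons: Ge⁴⁺ (Z=32, 28 e⁻), Sn⁴⁺ (Z=50, 46 e⁻), In³⁺ (Z=49, 46 e⁻), Tl³⁺ (Z=81, 78 e⁻), Hg²⁺ (Z=80, 78 e⁻), Au⁺ (Z=79, 78 e⁻). Ge⁴⁺ < Sn⁴⁺ (same group, period 4 vs 5); Sn⁴⁺ < In³⁺ (isoelectronic, higher Z=50 is smaller); In³⁺ < Tl³⁺ (same group, 1 shell fewer); Tl³⁺ < Hg²⁺ (isoelectronic, higher Z=81 is smaller); Hg²⁺ < Au⁺ (both 78 e⁻, Z=80>79).
So the order is Ge⁴⁺ < Sn⁴⁺ < In³⁺ < Tl³⁺ < Hg²⁺ < Au⁺; the 5th-smallest ion is Hg²⁺.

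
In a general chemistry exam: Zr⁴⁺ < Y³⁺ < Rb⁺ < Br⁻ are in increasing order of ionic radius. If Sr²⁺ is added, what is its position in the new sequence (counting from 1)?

3

Isoelectronic series (36 e⁻ each). Size is set by nuclear charge: more protons means a smaller ion. Zr⁴⁺ (Z=40), Y³⁺ (Z=39), Sr²⁺ (Z=38), Rb⁺ (Z=37), Br⁻ (Z=35).
With Sr²⁺ included the full order is Zr⁴⁺ < Y³⁺ < Sr²⁺ < Rb⁺ < Br⁻, so it takes position 3.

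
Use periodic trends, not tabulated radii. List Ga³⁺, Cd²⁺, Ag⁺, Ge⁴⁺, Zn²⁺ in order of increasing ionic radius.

Ge⁴⁺: 28 e⁻, Z=32, Ga³⁺: 28 e⁻, Z=31, Zn²⁺: 28 e⁻, Z=30, Cd²⁺: 46 e⁻, Z=48, Ag⁺: 46 e⁻, Z=47. Ge⁴⁺ < Ga³⁺ (isoelectronic, higher Z=32 is smaller); Ga³⁺ < Zn²⁺ (both 28 e⁻, Z=31>30); Zn²⁺ < Cd²⁺ (same group, period 4 vs 5); Cd²⁺ < Ag⁺ (isoelectronic, higher Z=48 is smaller).

Ge⁴⁺ < Ga³⁺ < Zn²⁺ < Cd²⁺ < Ag⁺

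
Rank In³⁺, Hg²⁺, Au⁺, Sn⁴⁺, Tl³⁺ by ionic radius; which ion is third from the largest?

Tabulating Z and e⁻: Sn⁴⁺ has 46 e⁻ (Z=50), In³⁺ has 46 e⁻ (Z=49), Tl³⁺ has 78 e⁻ (Z=81), Hg²⁺ has 78 e⁻ (Z=80), Au⁺ has 78 e⁻ (Z=79). Sn⁴⁺ < In³⁺ (isoelectronic, higher Z=50 is smaller); In³⁺ < Tl³⁺ (same group, period 5 vs 6); Tl³⁺ < Hg²⁺ (isoelectronic, higher Z=81 is smaller); Hg²⁺ < Au⁺ (both 78 e⁻, Z=80>79).
Ordering: Sn⁴⁺ < In³⁺ < Tl³⁺ < Hg²⁺ < Au⁺. The third largest is Tl³⁺.

Tl³⁺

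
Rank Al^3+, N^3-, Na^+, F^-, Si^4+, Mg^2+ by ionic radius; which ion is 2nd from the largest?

F^-

Isoelectronic series (10 e⁻ each). Size is set by nuclear charge: more protons means a smaller ion. Si^4+ (Z=14), Al^3+ (Z=13), Mg^2+ (Z=12), Na^+ (Z=11), F^- (Z=9), N^3- (Z=7).
That gives Si^4+ < Al^3+ < Mg^2+ < Na^+ < F^- < N^3-. From the largest end, number 2 is F^-.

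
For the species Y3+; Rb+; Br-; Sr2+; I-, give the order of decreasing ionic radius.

Electron counts and nuclear charges: Y3+: 36 e⁻, Z=39, Sr2+: 36 e⁻, Z=38, Rb+: 36 e⁻, Z=37, Br-: 36 e⁻, Z=35, I-: 54 e⁻, Z=53. Y3+ < Sr2+ (isoelectronic, higher Z=39 is smaller); Sr2+ < Rb+ (isoelectronic, higher Z=38 is smaller); Rb+ < Br- (isoelectronic, higher Z=37 is smaller); Br- < I- (same group, period 4 vs 5).

I- > Br- > Rb+ > Sr2+ > Y3+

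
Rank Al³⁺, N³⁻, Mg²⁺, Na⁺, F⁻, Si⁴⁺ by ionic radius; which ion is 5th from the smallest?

F⁻

These species are isoelectronic with 10 electrons. The only difference is the number of protons: Si⁴⁺ (Z=14), Al³⁺ (Z=13), Mg²⁺ (Z=12), Na⁺ (Z=11), F⁻ (Z=9), N³⁻ (Z=7). The strongest nuclear pull (Si⁴⁺) gives the smallest ion.
So the order is Si⁴⁺ < Al³⁺ < Mg²⁺ < Na⁺ < F⁻ < N³⁻; the 5th-smallest ion is F⁻.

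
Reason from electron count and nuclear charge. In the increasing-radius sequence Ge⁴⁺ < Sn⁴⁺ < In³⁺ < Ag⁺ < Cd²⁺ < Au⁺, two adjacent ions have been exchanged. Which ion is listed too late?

Cd²⁺

Compare adjacent ions: Cd²⁺ and Ag⁺ share 46 electrons; the higher nuclear charge on Cd (Z=48) contracts it more, so Cd²⁺ < Ag⁺ — yet in this increasing list Ag⁺ sits before Cd²⁺. Nothing else is reversed, so Cd²⁺ should move one place to the left.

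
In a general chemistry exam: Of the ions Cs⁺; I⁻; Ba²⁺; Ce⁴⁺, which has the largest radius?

Each ion has 54 electrons. The ranking follows nuclear charge in reverse — greater Z gives a smaller radius. Ce⁴⁺ (Z=58), Ba²⁺ (Z=56), Cs⁺ (Z=55), I⁻ (Z=53).

I⁻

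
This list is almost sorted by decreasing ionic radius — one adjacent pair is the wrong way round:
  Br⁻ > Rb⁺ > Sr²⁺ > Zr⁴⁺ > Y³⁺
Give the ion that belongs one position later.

Zr⁴⁺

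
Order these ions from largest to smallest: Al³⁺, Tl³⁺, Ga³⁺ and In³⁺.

Same group, same charge. Going down the group adds an extra shell of electrons, so the ion gets larger: Al³⁺ is highest in the group and smallest.

Tl³⁺ > In³⁺ > Ga³⁺ > Al³⁺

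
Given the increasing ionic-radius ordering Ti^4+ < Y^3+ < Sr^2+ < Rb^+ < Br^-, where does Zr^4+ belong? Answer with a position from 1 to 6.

2

First list Z and electron count for each: Ti^4+: 18 e⁻, Z=22, Zr^4+: 36 e⁻, Z=40, Y^3+: 36 e⁻, Z=39, Sr^2+: 36 e⁻, Z=38, Rb^+: 36 e⁻, Z=37, Br^-: 36 e⁻, Z=35. Ti^4+ < Zr^4+ (same group, 1 shell fewer); Zr^4+ < Y^3+ (both 36 e⁻, Z=40>39); Y^3+ < Sr^2+ (isoelectronic, higher Z=39 is smaller); Sr^2+ < Rb^+ (both 36 e⁻, Z=38>37); Rb^+ < Br^- (both 36 e⁻, Z=37>35).
Merged order: Ti^4+ < Zr^4+ < Y^3+ < Sr^2+ < Rb^+ < Br^- — Zr^4+ is number 2.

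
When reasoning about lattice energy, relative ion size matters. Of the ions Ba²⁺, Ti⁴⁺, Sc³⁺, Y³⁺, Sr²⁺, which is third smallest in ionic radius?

Y³⁺

First list Z and electron count for each: Ti⁴⁺ has 18 e⁻ (Z=22), Sc³⁺ has 18 e⁻ (Z=21), Y³⁺ has 36 e⁻ (Z=39), Sr²⁺ has 36 e⁻ (Z=38), Ba²⁺ has 54 e⁻ (Z=56). Ti⁴⁺ < Sc³⁺ (isoelectronic, higher Z=22 is smaller); Sc³⁺ < Y³⁺ (same group, 1 shell fewer); Y³⁺ < Sr²⁺ (isoelectronic, higher Z=39 is smaller); Sr²⁺ < Ba²⁺ (same group, 1 shell fewer).
So the order is Ti⁴⁺ < Sc³⁺ < Y³⁺ < Sr²⁺ < Ba²⁺; the 3rd-smallest ion is Y³⁺.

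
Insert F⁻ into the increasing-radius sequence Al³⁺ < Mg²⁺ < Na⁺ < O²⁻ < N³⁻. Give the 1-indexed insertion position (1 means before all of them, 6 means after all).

4

Each ion has 10 electrons. The ranking follows nuclear charge in reverse — greater Z gives a smaller radius. Al³⁺ (Z=13), Mg²⁺ (Z=12), Na⁺ (Z=11), F⁻ (Z=9), O²⁻ (Z=8), N³⁻ (Z=7).
With F⁻ included the full order is Al³⁺ < Mg²⁺ < Na⁺ < F⁻ < O²⁻ < N³⁻, so it takes position 4.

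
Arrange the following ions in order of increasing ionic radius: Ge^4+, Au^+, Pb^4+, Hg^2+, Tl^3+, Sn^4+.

Electron counts and nuclear charges: Ge^4+: 28 e⁻, Z=32, Sn^4+: 46 e⁻, Z=50, Pb^4+: 78 e⁻, Z=82, Tl^3+: 78 e⁻, Z=81, Hg^2+: 78 e⁻, Z=80, Au^+: 78 e⁻, Z=79. Ge^4+ < Sn^4+ (same group, 1 shell fewer); Sn^4+ < Pb^4+ (same group, 1 shell fewer); Pb^4+ < Tl^3+ (isoelectronic, higher Z=82 is smaller); Tl^3+ < Hg^2+ (isoelectronic, higher Z=81 is smaller); Hg^2+ < Au^+ (both 78 e⁻, Z=80>79).

Ge^4+ < Sn^4+ < Pb^4+ < Tl^3+ < Hg^2+ < Au^+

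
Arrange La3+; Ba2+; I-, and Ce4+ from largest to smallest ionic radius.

I- > Ba2+ > La3+ > Ce4+

Isoelectronic series (54 e⁻ each). Size is set by nuclear charge: more protons means a smaller ion. Ce4+ (Z=58), La3+ (Z=57), Ba2+ (Z=56), I- (Z=53).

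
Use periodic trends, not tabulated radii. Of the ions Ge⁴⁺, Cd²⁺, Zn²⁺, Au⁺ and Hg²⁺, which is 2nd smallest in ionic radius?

Zn²⁺

Tabulating Z and e⁻: Ge⁴⁺ has 28 e⁻ (Z=32), Zn²⁺ has 28 e⁻ (Z=30), Cd²⁺ has 46 e⁻ (Z=48), Hg²⁺ has 78 e⁻ (Z=80), Au⁺ has 78 e⁻ (Z=79). Ge⁴⁺ < Zn²⁺ (isoelectronic, higher Z=32 is smaller); Zn²⁺ < Cd²⁺ (same group, period 4 vs 5); Cd²⁺ < Hg²⁺ (same group, 1 shell fewer); Hg²⁺ < Au⁺ (both 78 e⁻, Z=80>79).
So the order is Ge⁴⁺ < Zn²⁺ < Cd²⁺ < Hg²⁺ < Au⁺; the 2nd-smallest ion is Zn²⁺.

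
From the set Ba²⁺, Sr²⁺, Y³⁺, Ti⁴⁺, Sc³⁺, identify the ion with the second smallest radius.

Work out protons and electrons: Ti⁴⁺ (Z=22, 18 e⁻), Sc³⁺ (Z=21, 18 e⁻), Y³⁺ (Z=39, 36 e⁻), Sr²⁺ (Z=38, 36 e⁻), Ba²⁺ (Z=56, 54 e⁻). Ti⁴⁺ < Sc³⁺ (isoelectronic, higher Z=22 is smaller); Sc³⁺ < Y³⁺ (same group, period 4 vs 5); Y³⁺ < Sr²⁺ (isoelectronic, higher Z=39 is smaller); Sr²⁺ < Ba²⁺ (same group, 1 shell fewer).
Ordering: Ti⁴⁺ < Sc³⁺ < Y³⁺ < Sr²⁺ < Ba²⁺. The second smallest is Sc³⁺.

Sc³⁺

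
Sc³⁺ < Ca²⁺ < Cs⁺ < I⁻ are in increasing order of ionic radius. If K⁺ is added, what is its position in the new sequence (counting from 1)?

First list Z and electron count for each: Sc³⁺ has 18 e⁻ (Z=21), Ca²⁺ has 18 e⁻ (Z=20), K⁺ has 18 e⁻ (Z=19), Cs⁺ has 54 e⁻ (Z=55), I⁻ has 54 e⁻ (Z=53). Sc³⁺ < Ca²⁺ (both 18 e⁻, Z=21>20); Ca²⁺ < K⁺ (isoelectronic, higher Z=20 is smaller); K⁺ < Cs⁺ (same group, 2 shells fewer); Cs⁺ < I⁻ (isoelectronic, higher Z=55 is smaller).
Merged order: Sc³⁺ < Ca²⁺ < K⁺ < Cs⁺ < I⁻ — K⁺ is number 3.

3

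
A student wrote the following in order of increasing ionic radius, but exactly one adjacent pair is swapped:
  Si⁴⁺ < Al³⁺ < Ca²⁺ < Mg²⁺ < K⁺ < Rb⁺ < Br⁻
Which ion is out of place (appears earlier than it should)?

The pair Ca²⁺, Mg²⁺ is the wrong way round — both in group 2 with the same charge; Mg²⁺ (period 3) has the smaller radius. All other adjacent pairs agree with periodic trends, so Ca²⁺ is the misplaced ion.

Ca²⁺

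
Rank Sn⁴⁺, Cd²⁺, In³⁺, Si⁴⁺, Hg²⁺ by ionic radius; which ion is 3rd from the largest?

In³⁺

First list Z and electron count for each: Si⁴⁺: 10 e⁻, Z=14, Sn⁴⁺: 46 e⁻, Z=50, In³⁺: 46 e⁻, Z=49, Cd²⁺: 46 e⁻, Z=48, Hg²⁺: 78 e⁻, Z=80. Si⁴⁺ < Sn⁴⁺ (same group, 2 shells fewer); Sn⁴⁺ < In³⁺ (isoelectronic, higher Z=50 is smaller); In³⁺ < Cd²⁺ (both 46 e⁻, Z=49>48); Cd²⁺ < Hg²⁺ (same group, 1 shell fewer).
So the order is Si⁴⁺ < Sn⁴⁺ < In³⁺ < Cd²⁺ < Hg²⁺; the 3rd-largest ion is In³⁺.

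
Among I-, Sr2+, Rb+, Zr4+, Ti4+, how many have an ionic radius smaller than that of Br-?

4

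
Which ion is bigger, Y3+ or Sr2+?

Sr2+

Isoelectronic series (36 e⁻ each). Size is set by nuclear charge: more protons means a smaller ion. Y3+ (Z=39), Sr2+ (Z=38).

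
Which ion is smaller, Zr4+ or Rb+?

Zr4+

These species are isoelectronic with 36 electrons. The only difference is the number of protons: Zr4+ (Z=40), Rb+ (Z=37). The strongest nuclear pull (Zr4+) gives the smallest ion.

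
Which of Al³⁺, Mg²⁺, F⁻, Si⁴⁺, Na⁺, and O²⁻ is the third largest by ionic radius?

These species are isoelectronic with 10 electrons. The only difference is the number of protons: Si⁴⁺ (Z=14), Al³⁺ (Z=13), Mg²⁺ (Z=12), Na⁺ (Z=11), F⁻ (Z=9), O²⁻ (Z=8). The strongest nuclear pull (Si⁴⁺) gives the smallest ion.
Ordering: Si⁴⁺ < Al³⁺ < Mg²⁺ < Na⁺ < F⁻ < O²⁻. The third largest is Na⁺.

Na⁺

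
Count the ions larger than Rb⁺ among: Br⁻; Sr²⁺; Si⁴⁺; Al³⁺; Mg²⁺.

1

Work out protons and electrons: Si⁴⁺: 10 e⁻, Z=14, Al³⁺: 10 e⁻, Z=13, Mg²⁺: 10 e⁻, Z=12, Sr²⁺: 36 e⁻, Z=38, Rb⁺: 36 e⁻, Z=37, Br⁻: 36 e⁻, Z=35. Si⁴⁺ < Al³⁺ (isoelectronic, higher Z=14 is smaller); Al³⁺ < Mg²⁺ (both 10 e⁻, Z=13>12); Mg²⁺ < Sr²⁺ (same group, 2 shells fewer); Sr²⁺ < Rb⁺ (isoelectronic, higher Z=38 is smaller); Rb⁺ < Br⁻ (both 36 e⁻, Z=37>35).
Overall: Si⁴⁺ < Al³⁺ < Mg²⁺ < Sr²⁺ < Rb⁺ < Br⁻. Rb⁺ has 4 below it and 1 above. So 1 is larger.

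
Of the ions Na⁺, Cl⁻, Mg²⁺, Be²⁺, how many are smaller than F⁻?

3

First list Z and electron count for each: Be²⁺ (Z=4, 2 e⁻), Mg²⁺ (Z=12, 10 e⁻), Na⁺ (Z=11, 10 e⁻), F⁻ (Z=9, 10 e⁻), Cl⁻ (Z=17, 18 e⁻). Be²⁺ < Mg²⁺ (same group, period 2 vs 3); Mg²⁺ < Na⁺ (isoelectronic, higher Z=12 is smaller); Na⁺ < F⁻ (both 10 e⁻, Z=11>9); F⁻ < Cl⁻ (same group, 1 shell fewer).
Relative to F⁻, the ions that are smaller are Be²⁺, Mg²⁺, Na⁺. That's 3.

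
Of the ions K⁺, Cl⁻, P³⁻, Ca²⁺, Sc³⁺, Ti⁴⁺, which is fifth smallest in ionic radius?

All of these have 18 electrons (isoelectronic). With the same electron cloud, the ion with the most protons pulls it in tightest. Nuclear charges: Ti⁴⁺ (Z=22), Sc³⁺ (Z=21), Ca²⁺ (Z=20), K⁺ (Z=19), Cl⁻ (Z=17), P³⁻ (Z=15). Highest Z is smallest.
Full ascending order: Ti⁴⁺ < Sc³⁺ < Ca²⁺ < K⁺ < Cl⁻ < P³⁻. Counting from the smallest, position 5 is Cl⁻.

Cl⁻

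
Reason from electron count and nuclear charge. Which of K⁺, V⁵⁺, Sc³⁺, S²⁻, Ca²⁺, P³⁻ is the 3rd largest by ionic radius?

K⁺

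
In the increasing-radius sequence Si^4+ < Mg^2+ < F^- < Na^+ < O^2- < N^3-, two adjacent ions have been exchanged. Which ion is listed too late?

Na^+

The pair F^-, Na^+ is the wrong way round — Na^+ and F^- share 10 electrons; the higher nuclear charge on Na (Z=11) contracts it more, so Na^+ < F^-. All other adjacent pairs agree with periodic trends, so Na^+ is the misplaced ion.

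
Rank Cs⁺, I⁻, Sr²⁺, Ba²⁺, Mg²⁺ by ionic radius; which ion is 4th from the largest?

First list Z and electron count for each: Mg²⁺: 10 e⁻, Z=12, Sr²⁺: 36 e⁻, Z=38, Ba²⁺: 54 e⁻, Z=56, Cs⁺: 54 e⁻, Z=55, I⁻: 54 e⁻, Z=53. Mg²⁺ < Sr²⁺ (same group, 2 shells fewer); Sr²⁺ < Ba²⁺ (same group, 1 shell fewer); Ba²⁺ < Cs⁺ (isoelectronic, higher Z=56 is smaller); Cs⁺ < I⁻ (isoelectronic, higher Z=55 is smaller).
Full ascending order: Mg²⁺ < Sr²⁺ < Ba²⁺ < Cs⁺ < I⁻. Counting from the largest, position 4 is Sr²⁺.

Sr²⁺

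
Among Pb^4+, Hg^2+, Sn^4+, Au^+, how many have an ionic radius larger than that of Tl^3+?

Sn^4+: 46 e⁻, Z=50, Pb^4+: 78 e⁻, Z=82, Tl^3+: 78 e⁻, Z=81, Hg^2+: 78 e⁻, Z=80, Au^+: 78 e⁻, Z=79. Sn^4+ < Pb^4+ (same group, 1 shell fewer); Pb^4+ < Tl^3+ (both 78 e⁻, Z=82>81); Tl^3+ < Hg^2+ (isoelectronic, higher Z=81 is smaller); Hg^2+ < Au^+ (both 78 e⁻, Z=80>79).
Relative to Tl^3+, the ions that are larger are Hg^2+, Au^+. That's 2.

2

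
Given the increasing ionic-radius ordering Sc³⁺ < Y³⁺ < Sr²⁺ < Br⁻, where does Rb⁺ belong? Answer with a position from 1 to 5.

Electron counts and nuclear charges: Sc³⁺ has 18 e⁻ (Z=21), Y³⁺ has 36 e⁻ (Z=39), Sr²⁺ has 36 e⁻ (Z=38), Rb⁺ has 36 e⁻ (Z=37), Br⁻ has 36 e⁻ (Z=35). Sc³⁺ < Y³⁺ (same group, period 4 vs 5); Y³⁺ < Sr²⁺ (both 36 e⁻, Z=39>38); Sr²⁺ < Rb⁺ (isoelectronic, higher Z=38 is smaller); Rb⁺ < Br⁻ (isoelectronic, higher Z=37 is smaller).
With Rb⁺ included the full order is Sc³⁺ < Y³⁺ < Sr²⁺ < Rb⁺ < Br⁻, so it takes position 4.

4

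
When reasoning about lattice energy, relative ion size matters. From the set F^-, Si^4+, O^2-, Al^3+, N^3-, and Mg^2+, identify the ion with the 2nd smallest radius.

Al^3+

All of these have 10 electrons (isoelectronic). With the same electron cloud, the ion with the most protons pulls it in tightest. Nuclear charges: Si^4+ (Z=14), Al^3+ (Z=13), Mg^2+ (Z=12), F^- (Z=9), O^2- (Z=8), N^3- (Z=7). Highest Z is smallest.
That gives Si^4+ < Al^3+ < Mg^2+ < F^- < O^2- < N^3-. From the smallest end, number 2 is Al^3+.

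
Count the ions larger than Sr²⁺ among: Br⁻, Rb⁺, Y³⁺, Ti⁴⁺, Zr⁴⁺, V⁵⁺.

V⁵⁺: 18 e⁻, Z=23, Ti⁴⁺: 18 e⁻, Z=22, Zr⁴⁺: 36 e⁻, Z=40, Y³⁺: 36 e⁻, Z=39, Sr²⁺: 36 e⁻, Z=38, Rb⁺: 36 e⁻, Z=37, Br⁻: 36 e⁻, Z=35. V⁵⁺ < Ti⁴⁺ (isoelectronic, higher Z=23 is smaller); Ti⁴⁺ < Zr⁴⁺ (same group, 1 shell fewer); Zr⁴⁺ < Y³⁺ (both 36 e⁻, Z=40>39); Y³⁺ < Sr²⁺ (both 36 e⁻, Z=39>38); Sr²⁺ < Rb⁺ (both 36 e⁻, Z=38>37); Rb⁺ < Br⁻ (both 36 e⁻, Z=37>35).
Overall: V⁵⁺ < Ti⁴⁺ < Zr⁴⁺ < Y³⁺ < Sr²⁺ < Rb⁺ < Br⁻. Sr²⁺ has 4 below it and 2 above. Count: 2.

2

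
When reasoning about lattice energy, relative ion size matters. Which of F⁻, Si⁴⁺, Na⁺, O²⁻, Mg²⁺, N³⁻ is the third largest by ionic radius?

F⁻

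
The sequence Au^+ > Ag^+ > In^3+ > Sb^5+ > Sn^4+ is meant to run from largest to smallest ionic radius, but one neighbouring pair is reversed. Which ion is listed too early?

Sb^5+

Check each adjacent pair. Sb^5+ and Sn^4+ are reversed: they are isoelectronic (46 e⁻) and Sb has more protons than Sn (51 vs 50), making Sb^5+ smaller. No other neighbouring pair contradicts the periodic trends, so Sb^5+ is the ion listed too early.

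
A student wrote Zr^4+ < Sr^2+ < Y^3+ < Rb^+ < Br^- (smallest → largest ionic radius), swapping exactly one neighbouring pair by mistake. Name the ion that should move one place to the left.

Y^3+

The pair Sr^2+, Y^3+ is the wrong way round — Y^3+ and Sr^2+ share 36 electrons; the higher nuclear charge on Y (Z=39) contracts it more, so Y^3+ < Sr^2+. All other adjacent pairs agree with periodic trends, so Y^3+ is the misplaced ion.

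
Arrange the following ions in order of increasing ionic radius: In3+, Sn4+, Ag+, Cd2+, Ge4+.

Ge4+: 28 e⁻, Z=32, Sn4+: 46 e⁻, Z=50, In3+: 46 e⁻, Z=49, Cd2+: 46 e⁻, Z=48, Ag+: 46 e⁻, Z=47. Ge4+ < Sn4+ (same group, period 4 vs 5); Sn4+ < In3+ (both 46 e⁻, Z=50>49); In3+ < Cd2+ (both 46 e⁻, Z=49>48); Cd2+ < Ag+ (isoelectronic, higher Z=48 is smaller).

Ge4+ < Sn4+ < In3+ < Cd2+ < Ag+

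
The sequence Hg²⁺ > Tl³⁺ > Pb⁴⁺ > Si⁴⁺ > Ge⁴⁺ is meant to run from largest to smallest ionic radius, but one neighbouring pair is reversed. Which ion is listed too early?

Check each adjacent pair. Si⁴⁺ and Ge⁴⁺ are reversed: both in group 14 with the same charge; Si⁴⁺ (period 3) has the smaller radius. No other neighbouring pair contradicts the periodic trends, so Si⁴⁺ is the ion listed too early.

Si⁴⁺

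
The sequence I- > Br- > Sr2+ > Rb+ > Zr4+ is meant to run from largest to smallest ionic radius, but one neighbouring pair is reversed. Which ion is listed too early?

Sr2+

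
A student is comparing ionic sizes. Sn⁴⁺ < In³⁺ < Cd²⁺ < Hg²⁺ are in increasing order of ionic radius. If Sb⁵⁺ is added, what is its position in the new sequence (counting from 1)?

1

Sb⁵⁺ (Z=51, 46 e⁻), Sn⁴⁺ (Z=50, 46 e⁻), In³⁺ (Z=49, 46 e⁻), Cd²⁺ (Z=48, 46 e⁻), Hg²⁺ (Z=80, 78 e⁻). Sb⁵⁺ < Sn⁴⁺ (both 46 e⁻, Z=51>50); Sn⁴⁺ < In³⁺ (both 46 e⁻, Z=50>49); In³⁺ < Cd²⁺ (both 46 e⁻, Z=49>48); Cd²⁺ < Hg²⁺ (same group, 1 shell fewer).
Putting Sb⁵⁺ in gives Sb⁵⁺ < Sn⁴⁺ < In³⁺ < Cd²⁺ < Hg²⁺; it lands at slot 1.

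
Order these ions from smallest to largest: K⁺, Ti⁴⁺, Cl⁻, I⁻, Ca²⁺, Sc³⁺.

Ti⁴⁺: 18 e⁻, Z=22, Sc³⁺: 18 e⁻, Z=21, Ca²⁺: 18 e⁻, Z=20, K⁺: 18 e⁻, Z=19, Cl⁻: 18 e⁻, Z=17, I⁻: 54 e⁻, Z=53. Ti⁴⁺ < Sc³⁺ (isoelectronic, higher Z=22 is smaller); Sc³⁺ < Ca²⁺ (isoelectronic, higher Z=21 is smaller); Ca²⁺ < K⁺ (both 18 e⁻, Z=20>19); K⁺ < Cl⁻ (isoelectronic, higher Z=19 is smaller); Cl⁻ < I⁻ (same group, period 3 vs 5).

Ti⁴⁺ < Sc³⁺ < Ca²⁺ < K⁺ < Cl⁻ < I⁻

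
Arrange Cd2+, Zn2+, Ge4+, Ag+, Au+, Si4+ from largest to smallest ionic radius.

Work out protons and electrons: Si4+ has 10 e⁻ (Z=14), Ge4+ has 28 e⁻ (Z=32), Zn2+ has 28 e⁻ (Z=30), Cd2+ has 46 e⁻ (Z=48), Ag+ has 46 e⁻ (Z=47), Au+ has 78 e⁻ (Z=79). Si4+ < Ge4+ (same group, 1 shell fewer); Ge4+ < Zn2+ (both 28 e⁻, Z=32>30); Zn2+ < Cd2+ (same group, period 4 vs 5); Cd2+ < Ag+ (isoelectronic, higher Z=48 is smaller); Ag+ < Au+ (same group, 1 shell fewer).

Au+ > Ag+ > Cd2+ > Zn2+ > Ge4+ > Si4+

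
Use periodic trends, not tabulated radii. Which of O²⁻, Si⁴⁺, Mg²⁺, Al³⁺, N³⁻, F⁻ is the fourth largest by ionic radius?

Mg²⁺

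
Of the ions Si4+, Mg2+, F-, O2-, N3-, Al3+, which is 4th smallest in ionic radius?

All of these have 10 electrons (isoelectronic). With the same electron cloud, the ion with the most protons pulls it in tightest. Nuclear charges: Si4+ (Z=14), Al3+ (Z=13), Mg2+ (Z=12), F- (Z=9), O2- (Z=8), N3- (Z=7). Highest Z is smallest.
That gives Si4+ < Al3+ < Mg2+ < F- < O2- < N3-. From the smallest end, number 4 is F-.

F-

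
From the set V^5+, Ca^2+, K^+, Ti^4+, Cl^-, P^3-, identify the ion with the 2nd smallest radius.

Ti^4+

These species are isoelectronic with 18 electrons. The only difference is the number of protons: V^5+ (Z=23), Ti^4+ (Z=22), Ca^2+ (Z=20), K^+ (Z=19), Cl^- (Z=17), P^3- (Z=15). The strongest nuclear pull (V^5+) gives the smallest ion.
Full ascending order: V^5+ < Ti^4+ < Ca^2+ < K^+ < Cl^- < P^3-. Counting from the smallest, position 2 is Ti^4+.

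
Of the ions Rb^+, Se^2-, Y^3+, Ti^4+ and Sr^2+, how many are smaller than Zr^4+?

1

Tabulating Z and e⁻: Ti^4+ (Z=22, 18 e⁻), Zr^4+ (Z=40, 36 e⁻), Y^3+ (Z=39, 36 e⁻), Sr^2+ (Z=38, 36 e⁻), Rb^+ (Z=37, 36 e⁻), Se^2- (Z=34, 36 e⁻). Ti^4+ < Zr^4+ (same group, period 4 vs 5); Zr^4+ < Y^3+ (isoelectronic, higher Z=40 is smaller); Y^3+ < Sr^2+ (isoelectronic, higher Z=39 is smaller); Sr^2+ < Rb^+ (isoelectronic, higher Z=38 is smaller); Rb^+ < Se^2- (both 36 e⁻, Z=37>34).
Ordering all of them (including Zr^4+) by radius gives Ti^4+ < Zr^4+ < Y^3+ < Sr^2+ < Rb^+ < Se^2-. Count: 1.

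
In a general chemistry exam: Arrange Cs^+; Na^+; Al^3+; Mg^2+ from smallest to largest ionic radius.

Al^3+ < Mg^2+ < Na^+ < Cs^+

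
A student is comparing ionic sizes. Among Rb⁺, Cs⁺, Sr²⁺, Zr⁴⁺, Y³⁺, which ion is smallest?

Work out protons and electrons: Zr⁴⁺: 36 e⁻, Z=40, Y³⁺: 36 e⁻, Z=39, Sr²⁺: 36 e⁻, Z=38, Rb⁺: 36 e⁻, Z=37, Cs⁺: 54 e⁻, Z=55. Zr⁴⁺ < Y³⁺ (isoelectronic, higher Z=40 is smaller); Y³⁺ < Sr²⁺ (isoelectronic, higher Z=39 is smaller); Sr²⁺ < Rb⁺ (both 36 e⁻, Z=38>37); Rb⁺ < Cs⁺ (same group, 1 shell fewer).

Zr⁴⁺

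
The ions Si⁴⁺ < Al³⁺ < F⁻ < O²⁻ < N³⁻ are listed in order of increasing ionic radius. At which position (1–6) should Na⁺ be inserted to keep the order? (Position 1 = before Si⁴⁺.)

3

Isoelectronic series (10 e⁻ each). Size is set by nuclear charge: more protons means a smaller ion. Si⁴⁺ (Z=14), Al³⁺ (Z=13), Na⁺ (Z=11), F⁻ (Z=9), O²⁻ (Z=8), N³⁻ (Z=7).
The complete sequence is Si⁴⁺ < Al³⁺ < Na⁺ < F⁻ < O²⁻ < N³⁻. Na⁺ sits at position 3.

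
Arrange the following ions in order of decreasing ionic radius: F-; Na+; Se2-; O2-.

Se2- > O2- > F- > Na+

First list Z and electron count for each: Na+ (Z=11, 10 e⁻), F- (Z=9, 10 e⁻), O2- (Z=8, 10 e⁻), Se2- (Z=34, 36 e⁻). Na+ < F- (isoelectronic, higher Z=11 is smaller); F- < O2- (isoelectronic, higher Z=9 is smaller); O2- < Se2- (same group, 2 shells fewer).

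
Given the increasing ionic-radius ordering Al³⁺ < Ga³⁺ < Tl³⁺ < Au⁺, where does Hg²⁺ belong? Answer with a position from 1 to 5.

First list Z and electron count for each: Al³⁺ has 10 e⁻ (Z=13), Ga³⁺ has 28 e⁻ (Z=31), Tl³⁺ has 78 e⁻ (Z=81), Hg²⁺ has 78 e⁻ (Z=80), Au⁺ has 78 e⁻ (Z=79). Al³⁺ < Ga³⁺ (same group, period 3 vs 4); Ga³⁺ < Tl³⁺ (same group, 2 shells fewer); Tl³⁺ < Hg²⁺ (both 78 e⁻, Z=81>80); Hg²⁺ < Au⁺ (both 78 e⁻, Z=80>79).
Merged order: Al³⁺ < Ga³⁺ < Tl³⁺ < Hg²⁺ < Au⁺ — Hg²⁺ is number 4.

4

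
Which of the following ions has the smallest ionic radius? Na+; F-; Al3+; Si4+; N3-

Si4+

These species are isoelectronic with 10 electrons. The only difference is the number of protons: Si4+ (Z=14), Al3+ (Z=13), Na+ (Z=11), F- (Z=9), N3- (Z=7). The strongest nuclear pull (Si4+) gives the smallest ion.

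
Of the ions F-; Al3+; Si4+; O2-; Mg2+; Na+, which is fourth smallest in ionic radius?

Each ion has 10 electrons. The ranking follows nuclear charge in reverse — greater Z gives a smaller radius. Si4+ (Z=14), Al3+ (Z=13), Mg2+ (Z=12), Na+ (Z=11), F- (Z=9), O2- (Z=8).
So the order is Si4+ < Al3+ < Mg2+ < Na+ < F- < O2-; the 4th-smallest ion is Na+.

Na+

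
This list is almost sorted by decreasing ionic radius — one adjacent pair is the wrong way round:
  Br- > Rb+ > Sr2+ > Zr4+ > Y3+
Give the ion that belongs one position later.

Compare adjacent ions: both have 36 electrons but Z(Zr)=40 > Z(Y)=39, so Zr4+ should be the smaller of the two — yet in this decreasing list Zr4+ sits before Y3+. Nothing else is reversed, so Zr4+ should move one place to the right.

Zr4+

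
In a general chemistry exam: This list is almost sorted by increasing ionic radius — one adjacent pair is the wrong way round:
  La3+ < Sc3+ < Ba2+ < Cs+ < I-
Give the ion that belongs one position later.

The pair La3+, Sc3+ is the wrong way round — same group and charge — period 4 sits above period 6, so Sc3+ is smaller. All other adjacent pairs agree with periodic trends, so La3+ is the misplaced ion.

La3+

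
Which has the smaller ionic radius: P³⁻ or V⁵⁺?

All of these have 18 electrons (isoelectronic). With the same electron cloud, the ion with the most protons pulls it in tightest. Nuclear charges: V⁵⁺ (Z=23), P³⁻ (Z=15). Highest Z is smallest.

V⁵⁺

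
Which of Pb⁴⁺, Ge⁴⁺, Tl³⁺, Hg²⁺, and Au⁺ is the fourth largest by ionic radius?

Pb⁴⁺

Work out protons and electrons: Ge⁴⁺: 28 e⁻, Z=32, Pb⁴⁺: 78 e⁻, Z=82, Tl³⁺: 78 e⁻, Z=81, Hg²⁺: 78 e⁻, Z=80, Au⁺: 78 e⁻, Z=79. Ge⁴⁺ < Pb⁴⁺ (same group, 2 shells fewer); Pb⁴⁺ < Tl³⁺ (both 78 e⁻, Z=82>81); Tl³⁺ < Hg²⁺ (isoelectronic, higher Z=81 is smaller); Hg²⁺ < Au⁺ (both 78 e⁻, Z=80>79).
Ordering: Ge⁴⁺ < Pb⁴⁺ < Tl³⁺ < Hg²⁺ < Au⁺. The fourth largest is Pb⁴⁺.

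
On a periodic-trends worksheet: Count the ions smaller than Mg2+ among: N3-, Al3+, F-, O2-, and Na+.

Each ion has 10 electrons. The ranking follows nuclear charge in reverse — greater Z gives a smaller radius. Al3+ (Z=13), Mg2+ (Z=12), Na+ (Z=11), F- (Z=9), O2- (Z=8), N3- (Z=7).
Placing each against Mg2+: smaller — Al3+; larger — Na+, F-, O2-, N3-. So 1 is smaller.

1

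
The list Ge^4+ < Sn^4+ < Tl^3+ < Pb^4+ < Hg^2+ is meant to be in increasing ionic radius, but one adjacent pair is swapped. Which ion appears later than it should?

The pair Tl^3+, Pb^4+ is the wrong way round — Pb^4+ and Tl^3+ share 78 electrons; the higher nuclear charge on Pb (Z=82) contracts it more, so Pb^4+ < Tl^3+. All other adjacent pairs agree with periodic trends, so Pb^4+ is the misplaced ion.

Pb^4+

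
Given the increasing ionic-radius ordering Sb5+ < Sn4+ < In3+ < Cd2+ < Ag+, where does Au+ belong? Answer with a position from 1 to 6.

Sb5+ has 46 e⁻ (Z=51), Sn4+ has 46 e⁻ (Z=50), In3+ has 46 e⁻ (Z=49), Cd2+ has 46 e⁻ (Z=48), Ag+ has 46 e⁻ (Z=47), Au+ has 78 e⁻ (Z=79). Sb5+ < Sn4+ (isoelectronic, higher Z=51 is smaller); Sn4+ < In3+ (isoelectronic, higher Z=50 is smaller); In3+ < Cd2+ (both 46 e⁻, Z=49>48); Cd2+ < Ag+ (both 46 e⁻, Z=48>47); Ag+ < Au+ (same group, period 5 vs 6).
The complete sequence is Sb5+ < Sn4+ < In3+ < Cd2+ < Ag+ < Au+. Au+ sits at position 6.

6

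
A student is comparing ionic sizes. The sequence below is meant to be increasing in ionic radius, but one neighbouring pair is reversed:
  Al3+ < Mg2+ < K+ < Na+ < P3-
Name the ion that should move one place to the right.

K+

The pair K+, Na+ is the wrong way round — Na+ and K+ are in one column with the same charge; the lighter period-3 ion has one fewer shell and is smaller. All other adjacent pairs agree with periodic trends, so K+ is the misplaced ion.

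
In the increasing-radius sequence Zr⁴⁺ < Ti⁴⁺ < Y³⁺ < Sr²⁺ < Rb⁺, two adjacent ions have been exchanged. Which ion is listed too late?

Ti⁴⁺

The pair Zr⁴⁺, Ti⁴⁺ is the wrong way round — same group and charge — period 4 sits above period 5, so Ti⁴⁺ is smaller. All other adjacent pairs agree with periodic trends, so Ti⁴⁺ is the misplaced ion.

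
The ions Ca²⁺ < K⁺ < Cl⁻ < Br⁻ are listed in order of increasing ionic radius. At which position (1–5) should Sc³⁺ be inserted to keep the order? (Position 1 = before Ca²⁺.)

1

Electron counts and nuclear charges: Sc³⁺: 18 e⁻, Z=21, Ca²⁺: 18 e⁻, Z=20, K⁺: 18 e⁻, Z=19, Cl⁻: 18 e⁻, Z=17, Br⁻: 36 e⁻, Z=35. Sc³⁺ < Ca²⁺ (both 18 e⁻, Z=21>20); Ca²⁺ < K⁺ (isoelectronic, higher Z=20 is smaller); K⁺ < Cl⁻ (both 18 e⁻, Z=19>17); Cl⁻ < Br⁻ (same group, period 3 vs 4).
Putting Sc³⁺ in gives Sc³⁺ < Ca²⁺ < K⁺ < Cl⁻ < Br⁻; it lands at slot 1.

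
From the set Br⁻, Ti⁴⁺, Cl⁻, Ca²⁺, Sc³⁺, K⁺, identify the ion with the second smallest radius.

Sc³⁺

Ti⁴⁺ has 18 e⁻ (Z=22), Sc³⁺ has 18 e⁻ (Z=21), Ca²⁺ has 18 e⁻ (Z=20), K⁺ has 18 e⁻ (Z=19), Cl⁻ has 18 e⁻ (Z=17), Br⁻ has 36 e⁻ (Z=35). Ti⁴⁺ < Sc³⁺ (both 18 e⁻, Z=22>21); Sc³⁺ < Ca²⁺ (isoelectronic, higher Z=21 is smaller); Ca²⁺ < K⁺ (isoelectronic, higher Z=20 is smaller); K⁺ < Cl⁻ (isoelectronic, higher Z=19 is smaller); Cl⁻ < Br⁻ (same group, 1 shell fewer).
Full ascending order: Ti⁴⁺ < Sc³⁺ < Ca²⁺ < K⁺ < Cl⁻ < Br⁻. Counting from the smallest, position 2 is Sc³⁺.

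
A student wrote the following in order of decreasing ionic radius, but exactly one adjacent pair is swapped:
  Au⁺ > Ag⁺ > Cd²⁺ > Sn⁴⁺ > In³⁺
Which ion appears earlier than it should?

Sn⁴⁺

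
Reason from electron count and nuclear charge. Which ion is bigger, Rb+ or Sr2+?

Each ion has 36 electrons. The ranking follows nuclear charge in reverse — greater Z gives a smaller radius. Sr2+ (Z=38), Rb+ (Z=37).

Rb+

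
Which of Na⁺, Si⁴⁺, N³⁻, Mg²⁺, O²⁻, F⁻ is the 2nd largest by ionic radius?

O²⁻

These species are isoelectronic with 10 electrons. The only difference is the number of protons: Si⁴⁺ (Z=14), Mg²⁺ (Z=12), Na⁺ (Z=11), F⁻ (Z=9), O²⁻ (Z=8), N³⁻ (Z=7). The strongest nuclear pull (Si⁴⁺) gives the smallest ion.
Full ascending order: Si⁴⁺ < Mg²⁺ < Na⁺ < F⁻ < O²⁻ < N³⁻. Counting from the largest, position 2 is O²⁻.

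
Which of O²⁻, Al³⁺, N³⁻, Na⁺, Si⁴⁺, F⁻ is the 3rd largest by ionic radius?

Isoelectronic series (10 e⁻ each). Size is set by nuclear charge: more protons means a smaller ion. Si⁴⁺ (Z=14), Al³⁺ (Z=13), Na⁺ (Z=11), F⁻ (Z=9), O²⁻ (Z=8), N³⁻ (Z=7).
That gives Si⁴⁺ < Al³⁺ < Na⁺ < F⁻ < O²⁻ < N³⁻. From the largest end, number 3 is F⁻.

F⁻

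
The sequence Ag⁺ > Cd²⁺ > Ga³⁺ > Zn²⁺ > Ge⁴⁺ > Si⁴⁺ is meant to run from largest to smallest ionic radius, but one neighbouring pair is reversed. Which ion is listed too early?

Ga³⁺

Scanning neighbour by neighbour, only Ga³⁺/Zn²⁺ violates a trend: both have 28 electrons but Z(Ga)=31 > Z(Zn)=30, so Ga³⁺ should be the smaller of the two. That makes Ga³⁺ the one sitting a position early relative to where it belongs.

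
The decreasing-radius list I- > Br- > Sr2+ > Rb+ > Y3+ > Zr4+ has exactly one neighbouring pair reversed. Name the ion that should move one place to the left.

Rb+

The pair Sr2+, Rb+ is the wrong way round — Sr2+ and Rb+ share 36 electrons; the higher nuclear charge on Sr (Z=38) contracts it more, so Sr2+ < Rb+. All other adjacent pairs agree with periodic trends, so Rb+ is the misplaced ion.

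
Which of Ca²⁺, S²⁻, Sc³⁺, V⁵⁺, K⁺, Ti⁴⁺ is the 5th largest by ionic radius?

Ti⁴⁺

Isoelectronic series (18 e⁻ each). Size is set by nuclear charge: more protons means a smaller ion. V⁵⁺ (Z=23), Ti⁴⁺ (Z=22), Sc³⁺ (Z=21), Ca²⁺ (Z=20), K⁺ (Z=19), S²⁻ (Z=16).
Full ascending order: V⁵⁺ < Ti⁴⁺ < Sc³⁺ < Ca²⁺ < K⁺ < S²⁻. Counting from the largest, position 5 is Ti⁴⁺.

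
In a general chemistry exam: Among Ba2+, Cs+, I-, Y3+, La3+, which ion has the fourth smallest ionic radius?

Work out protons and electrons: Y3+ has 36 e⁻ (Z=39), La3+ has 54 e⁻ (Z=57), Ba2+ has 54 e⁻ (Z=56), Cs+ has 54 e⁻ (Z=55), I- has 54 e⁻ (Z=53). Y3+ < La3+ (same group, 1 shell fewer); La3+ < Ba2+ (isoelectronic, higher Z=57 is smaller); Ba2+ < Cs+ (both 54 e⁻, Z=56>55); Cs+ < I- (both 54 e⁻, Z=55>53).
So the order is Y3+ < La3+ < Ba2+ < Cs+ < I-; the 4th-smallest ion is Cs+.

Cs+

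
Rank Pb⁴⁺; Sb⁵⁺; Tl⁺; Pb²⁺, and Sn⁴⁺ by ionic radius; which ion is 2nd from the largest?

Pb²⁺

Electron counts and nuclear charges: Sb⁵⁺ has 46 e⁻ (Z=51), Sn⁴⁺ has 46 e⁻ (Z=50), Pb⁴⁺ has 78 e⁻ (Z=82), Pb²⁺ has 80 e⁻ (Z=82), Tl⁺ has 80 e⁻ (Z=81). Sb⁵⁺ < Sn⁴⁺ (isoelectronic, higher Z=51 is smaller); Sn⁴⁺ < Pb⁴⁺ (same group, period 5 vs 6); Pb⁴⁺ < Pb²⁺ (same element, +4 vs +2); Pb²⁺ < Tl⁺ (isoelectronic, higher Z=82 is smaller).
Ordering: Sb⁵⁺ < Sn⁴⁺ < Pb⁴⁺ < Pb²⁺ < Tl⁺. The 2nd largest is Pb²⁺.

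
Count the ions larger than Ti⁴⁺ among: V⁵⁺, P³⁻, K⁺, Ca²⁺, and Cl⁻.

4

These species are isoelectronic with 18 electrons. The only difference is the number of protons: V⁵⁺ (Z=23), Ti⁴⁺ (Z=22), Ca²⁺ (Z=20), K⁺ (Z=19), Cl⁻ (Z=17), P³⁻ (Z=15). The strongest nuclear pull (V⁵⁺) gives the smallest ion.
Placing each against Ti⁴⁺: smaller — V⁵⁺; larger — Ca²⁺, K⁺, Cl⁻, P³⁻. Count: 4.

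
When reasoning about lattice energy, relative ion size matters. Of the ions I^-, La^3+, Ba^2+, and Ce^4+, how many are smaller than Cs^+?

3

All of these have 54 electrons (isoelectronic). With the same electron cloud, the ion with the most protons pulls it in tightest. Nuclear charges: Ce^4+ (Z=58), La^3+ (Z=57), Ba^2+ (Z=56), Cs^+ (Z=55), I^- (Z=53). Highest Z is smallest.
Relative to Cs^+, the ions that are smaller are Ce^4+, La^3+, Ba^2+. So 3 are smaller.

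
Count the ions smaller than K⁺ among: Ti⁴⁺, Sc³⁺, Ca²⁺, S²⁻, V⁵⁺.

4

All of these have 18 electrons (isoelectronic). With the same electron cloud, the ion with the most protons pulls it in tightest. Nuclear charges: V⁵⁺ (Z=23), Ti⁴⁺ (Z=22), Sc³⁺ (Z=21), Ca²⁺ (Z=20), K⁺ (Z=19), S²⁻ (Z=16). Highest Z is smallest.
Placing each against K⁺: smaller — V⁵⁺, Ti⁴⁺, Sc³⁺, Ca²⁺; larger — S²⁻. Count: 4.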